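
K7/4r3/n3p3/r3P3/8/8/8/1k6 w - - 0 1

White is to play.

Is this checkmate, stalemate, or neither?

White to move; white king on a8.
In check: no.
King squares — a7: attacked by Re7; b7: attacked by Re7; b8: attacked by Na6.
Legal moves for White: none.
Not in check and no legal moves → stalemate.

stalemate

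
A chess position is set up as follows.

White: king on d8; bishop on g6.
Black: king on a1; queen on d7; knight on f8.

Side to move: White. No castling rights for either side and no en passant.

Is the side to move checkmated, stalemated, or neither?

White to move; white king on d8.
In check: yes, from the black queen on d7.
King squares — c7: attacked by Qd7; d7: attacked by Nf8; e7: attacked by Qd7; c8: attacked by Qd7; e8: attacked by Qd7.
Legal moves for White: none.
In check with no legal moves → checkmate.

checkmate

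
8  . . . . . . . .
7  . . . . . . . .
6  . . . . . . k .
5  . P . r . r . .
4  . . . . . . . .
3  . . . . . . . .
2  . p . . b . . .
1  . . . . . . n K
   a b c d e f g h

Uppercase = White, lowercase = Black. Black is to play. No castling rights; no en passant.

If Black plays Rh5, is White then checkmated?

After Rh5: white king on h1; in check: yes, from the black rook on h5.
White has 2 legal replies: Kg2, Kxg1.
In check but a legal move exists → not checkmate.

no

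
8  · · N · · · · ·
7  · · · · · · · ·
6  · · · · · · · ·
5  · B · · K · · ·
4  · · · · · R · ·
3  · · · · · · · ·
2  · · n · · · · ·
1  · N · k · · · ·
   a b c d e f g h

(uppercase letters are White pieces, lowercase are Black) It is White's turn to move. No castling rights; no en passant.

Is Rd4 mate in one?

no

After Rd4: black king on d1; in check: yes, from the white rook on d4.
Black has 3 legal replies: Ke1, Kc1, Nxd4.
In check but a legal move exists → not checkmate.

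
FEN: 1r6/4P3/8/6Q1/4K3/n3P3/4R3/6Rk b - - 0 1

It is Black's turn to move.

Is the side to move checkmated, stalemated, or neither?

checkmate

Black to move; black king on h1.
In check: yes, from the white rook on g1.
King squares — g1: attacked by Qg5; g2: attacked by Rg1; h2: attacked by Re2.
Legal moves for Black: none.
In check with no legal moves → checkmate.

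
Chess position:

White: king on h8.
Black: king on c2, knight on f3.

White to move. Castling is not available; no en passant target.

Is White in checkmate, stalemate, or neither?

neither

White to move; white king on h8.
In check: no.
Legal moves for White: Kg8, Kh7, Kg7.
White has 3 legal moves and is not in check → neither.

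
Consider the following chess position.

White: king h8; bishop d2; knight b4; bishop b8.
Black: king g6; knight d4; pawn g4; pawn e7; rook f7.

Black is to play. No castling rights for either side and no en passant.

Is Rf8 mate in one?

After Rf8: white king on h8; in check: yes, from the black rook on f8.
King squares — g7: attacked by Kg6; h7: attacked by Kg6; g8: attacked by Rf8.
White has no legal moves → checkmate.

yes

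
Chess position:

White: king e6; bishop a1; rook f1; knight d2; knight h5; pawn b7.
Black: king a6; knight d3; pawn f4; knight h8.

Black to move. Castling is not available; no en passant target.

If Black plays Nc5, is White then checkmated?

no

After Nc5: white king on e6; in check: yes, from the black knight on c5.
White has 6 legal replies: Ke7, Kf6, Kd6, Kf5, Ke5, Kd5.
In check but a legal move exists → not checkmate.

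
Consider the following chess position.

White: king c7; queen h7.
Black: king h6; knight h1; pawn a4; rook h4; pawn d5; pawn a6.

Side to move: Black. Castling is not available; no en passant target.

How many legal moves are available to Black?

2

Black to move; king on h6.
In check: yes, from the white queen on h7.
Legal moves: Kxh7, Kg5.
Count: 2.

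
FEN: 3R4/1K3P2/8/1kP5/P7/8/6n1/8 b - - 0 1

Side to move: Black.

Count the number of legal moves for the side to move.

Black to move; king on b5.
In check: yes, from the white pawn on a4.
Legal moves: Kxc5, Ka5, Kc4, Kb4, Kxa4.
Count: 5.

5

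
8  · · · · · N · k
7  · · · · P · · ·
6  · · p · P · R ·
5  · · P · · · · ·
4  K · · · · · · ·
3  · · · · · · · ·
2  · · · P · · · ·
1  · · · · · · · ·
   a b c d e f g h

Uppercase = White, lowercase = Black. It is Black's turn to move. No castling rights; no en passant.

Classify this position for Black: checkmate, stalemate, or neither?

stalemate

Black to move; black king on h8.
In check: no.
King squares — g7: attacked by Rg6; h7: attacked by Nf8; g8: attacked by Rg6.
Legal moves for Black: none.
Not in check and no legal moves → stalemate.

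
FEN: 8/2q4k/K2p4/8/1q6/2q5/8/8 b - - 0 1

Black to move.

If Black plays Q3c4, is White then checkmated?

After Q3c4: white king on a6; in check: yes, from the black queen on c4.
King squares — a5: attacked by Qb4; b5: attacked by Qb4; b6: attacked by Qb4; a7: attacked by Qc7; b7: attacked by Qb4.
White has no legal moves → checkmate.

yes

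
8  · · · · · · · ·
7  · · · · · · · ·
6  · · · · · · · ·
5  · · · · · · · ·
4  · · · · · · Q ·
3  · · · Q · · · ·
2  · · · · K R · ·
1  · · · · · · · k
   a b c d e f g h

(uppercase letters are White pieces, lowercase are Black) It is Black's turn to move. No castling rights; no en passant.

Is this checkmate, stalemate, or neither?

Black to move; black king on h1.
In check: no.
King squares — g1: attacked by Qg4; g2: attacked by Rf2; h2: attacked by Rf2.
Legal moves for Black: none.
Not in check and no legal moves → stalemate.

stalemate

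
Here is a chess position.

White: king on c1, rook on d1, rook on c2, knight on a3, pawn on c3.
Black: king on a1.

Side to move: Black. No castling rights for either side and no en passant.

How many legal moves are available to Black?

Black to move; king on a1.
In check: no.
Legal moves: none.
Count: 0.

0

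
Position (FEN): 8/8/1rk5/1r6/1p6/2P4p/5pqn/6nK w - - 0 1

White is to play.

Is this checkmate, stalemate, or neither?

checkmate

White to move; white king on h1.
In check: yes, from the black queen on g2.
King squares — g1: attacked by Pf2; g2: attacked by Ph3; h2: attacked by Qg2.
Legal moves for White: none.
In check with no legal moves → checkmate.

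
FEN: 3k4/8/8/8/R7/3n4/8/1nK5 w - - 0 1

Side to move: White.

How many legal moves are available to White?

3

White to move; king on c1.
In check: yes, from the black knight on d3.
Legal moves: Kc2, Kd1, Kxb1.
Count: 3.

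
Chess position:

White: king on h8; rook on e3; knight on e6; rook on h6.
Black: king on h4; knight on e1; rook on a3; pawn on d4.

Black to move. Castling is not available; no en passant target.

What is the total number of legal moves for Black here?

1

Black to move; king on h4.
In check: yes, from the white rook on h6.
Legal moves: Kg4.
Count: 1.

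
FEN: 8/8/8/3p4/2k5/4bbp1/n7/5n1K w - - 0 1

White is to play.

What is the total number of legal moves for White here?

0

White to move; king on h1.
In check: yes, from the black bishop on f3.
Legal moves: none.
Count: 0.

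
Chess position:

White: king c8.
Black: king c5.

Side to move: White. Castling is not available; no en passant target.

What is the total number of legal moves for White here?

5

White to move; king on c8.
In check: no.
Legal moves: Kd8, Kb8, Kd7, Kc7, Kb7.
Count: 5.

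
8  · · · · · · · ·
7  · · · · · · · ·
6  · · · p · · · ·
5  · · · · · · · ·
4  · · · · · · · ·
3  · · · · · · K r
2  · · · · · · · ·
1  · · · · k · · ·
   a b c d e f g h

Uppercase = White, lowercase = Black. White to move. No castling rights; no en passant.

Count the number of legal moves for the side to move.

White to move; king on g3.
In check: yes, from the black rook on h3.
Legal moves: Kg4, Kf4, Kxh3, Kg2.
Count: 4.

4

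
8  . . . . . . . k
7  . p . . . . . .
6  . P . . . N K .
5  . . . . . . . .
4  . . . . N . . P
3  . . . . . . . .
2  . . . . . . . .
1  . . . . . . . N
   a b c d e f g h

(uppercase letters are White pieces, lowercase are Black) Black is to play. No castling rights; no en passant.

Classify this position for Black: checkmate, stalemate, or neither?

stalemate

Black to move; black king on h8.
In check: no.
King squares — g7: attacked by Kg6; h7: attacked by Nf6; g8: attacked by Nf6.
Legal moves for Black: none.
Not in check and no legal moves → stalemate.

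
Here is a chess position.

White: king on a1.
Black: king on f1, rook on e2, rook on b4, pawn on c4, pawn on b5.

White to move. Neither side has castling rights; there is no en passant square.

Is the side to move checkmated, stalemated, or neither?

stalemate

White to move; white king on a1.
In check: no.
King squares — b1: attacked by Rb4; a2: attacked by Re2; b2: attacked by Re2.
Legal moves for White: none.
Not in check and no legal moves → stalemate.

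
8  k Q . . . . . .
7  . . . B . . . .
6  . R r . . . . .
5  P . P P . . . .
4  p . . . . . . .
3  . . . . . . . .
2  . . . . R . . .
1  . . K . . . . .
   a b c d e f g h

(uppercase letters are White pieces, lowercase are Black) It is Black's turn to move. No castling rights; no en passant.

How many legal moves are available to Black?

Black to move; king on a8.
In check: yes, from the white queen on b8.
Legal moves: none.
Count: 0.

0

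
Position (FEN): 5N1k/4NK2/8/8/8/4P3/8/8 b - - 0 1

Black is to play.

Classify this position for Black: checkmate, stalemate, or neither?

stalemate

Black to move; black king on h8.
In check: no.
King squares — g7: attacked by Kf7; h7: attacked by Nf8; g8: attacked by Ne7.
Legal moves for Black: none.
Not in check and no legal moves → stalemate.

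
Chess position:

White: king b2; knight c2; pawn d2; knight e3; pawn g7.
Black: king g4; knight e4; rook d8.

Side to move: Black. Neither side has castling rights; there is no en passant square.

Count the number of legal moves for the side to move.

Black to move; king on g4.
In check: yes, from the white knight on e3.
Legal moves: Kh5, Kg5, Kh4, Kf4, Kh3, Kg3, Kf3.
Count: 7.

7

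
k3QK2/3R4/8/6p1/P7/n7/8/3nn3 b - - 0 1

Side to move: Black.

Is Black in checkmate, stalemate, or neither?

Black to move; black king on a8.
In check: yes, from the white queen on e8.
King squares — a7: attacked by Rd7; b7: attacked by Rd7; b8: attacked by Qe8.
Legal moves for Black: none.
In check with no legal moves → checkmate.

checkmate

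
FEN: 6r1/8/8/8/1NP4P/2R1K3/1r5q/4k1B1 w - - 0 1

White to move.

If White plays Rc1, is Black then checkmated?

After Rc1: black king on e1; in check: yes, from the white rook on c1.
King squares — d1: attacked by Rc1; f1: attacked by Rc1; d2: attacked by Ke3; e2: attacked by Ke3; f2: attacked by Bg1.
Black has no legal moves → checkmate.

yes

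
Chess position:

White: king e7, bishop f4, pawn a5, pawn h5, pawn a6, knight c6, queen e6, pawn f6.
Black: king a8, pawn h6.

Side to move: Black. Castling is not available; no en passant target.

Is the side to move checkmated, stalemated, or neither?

Black to move; black king on a8.
In check: no.
King squares — a7: attacked by Nc6; b7: attacked by Pa6; b8: attacked by Bf4.
Legal moves for Black: none.
Not in check and no legal moves → stalemate.

stalemate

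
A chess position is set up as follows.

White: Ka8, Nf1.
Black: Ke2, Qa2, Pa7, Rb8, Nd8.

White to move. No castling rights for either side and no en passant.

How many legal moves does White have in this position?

1

White to move; king on a8.
In check: yes, from the black rook on b8.
Legal moves: Kxb8.
Count: 1.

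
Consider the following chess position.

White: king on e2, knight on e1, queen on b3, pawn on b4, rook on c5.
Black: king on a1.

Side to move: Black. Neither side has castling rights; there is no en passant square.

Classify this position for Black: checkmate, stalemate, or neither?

stalemate

Black to move; black king on a1.
In check: no.
King squares — b1: attacked by Qb3; a2: attacked by Qb3; b2: attacked by Qb3.
Legal moves for Black: none.
Not in check and no legal moves → stalemate.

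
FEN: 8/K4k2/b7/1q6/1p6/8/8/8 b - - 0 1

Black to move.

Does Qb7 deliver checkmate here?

yes

After Qb7: white king on a7; in check: yes, from the black queen on b7.
King squares — a6: attacked by Qb7; b6: attacked by Qb7; b7: attacked by Ba6; a8: attacked by Qb7; b8: attacked by Qb7.
White has no legal moves → checkmate.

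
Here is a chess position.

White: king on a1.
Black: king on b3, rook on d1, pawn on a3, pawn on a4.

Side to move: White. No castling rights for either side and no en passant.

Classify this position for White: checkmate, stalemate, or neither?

White to move; white king on a1.
In check: yes, from the black rook on d1.
King squares — b1: attacked by Rd1; a2: attacked by Kb3; b2: attacked by Pa3.
Legal moves for White: none.
In check with no legal moves → checkmate.

checkmate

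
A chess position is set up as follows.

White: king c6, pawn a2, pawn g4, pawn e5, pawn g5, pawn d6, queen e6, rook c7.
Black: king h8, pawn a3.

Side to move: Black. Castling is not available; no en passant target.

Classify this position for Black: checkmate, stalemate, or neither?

Black to move; black king on h8.
In check: no.
King squares — g7: attacked by Rc7; h7: attacked by Rc7; g8: attacked by Qe6.
Legal moves for Black: none.
Not in check and no legal moves → stalemate.

stalemate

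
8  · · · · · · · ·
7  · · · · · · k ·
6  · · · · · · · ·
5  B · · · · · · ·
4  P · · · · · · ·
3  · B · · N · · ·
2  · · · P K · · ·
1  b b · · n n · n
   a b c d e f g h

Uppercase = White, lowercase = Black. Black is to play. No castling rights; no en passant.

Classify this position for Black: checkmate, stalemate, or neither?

Black to move; black king on g7.
In check: no.
Legal moves for Black include: Kh8, Kf8, Kh7, Kh6, Kg6, Kf6, Nhg3+, Nf2, Nfg3+, Nxe3, Nh2, Nxd2, Nf3, Nd3, Ng2, Nc2, Bh7, Bg6, ... (list truncated; more exist).
Black has legal moves and is not in check → neither.

neither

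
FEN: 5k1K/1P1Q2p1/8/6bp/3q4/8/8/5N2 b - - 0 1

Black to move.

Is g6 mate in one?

no

After g6: white king on h8; in check: yes, from the black queen on d4.
White has 3 legal replies: Kh7, Qg7+, Qxd4.
In check but a legal move exists → not checkmate.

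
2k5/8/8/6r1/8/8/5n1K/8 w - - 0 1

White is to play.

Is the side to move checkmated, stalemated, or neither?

White to move; white king on h2.
In check: no.
King squares — g1: attacked by Rg5; h1: attacked by Nf2; g2: attacked by Rg5; g3: attacked by Rg5; h3: attacked by Nf2.
Legal moves for White: none.
Not in check and no legal moves → stalemate.

stalemate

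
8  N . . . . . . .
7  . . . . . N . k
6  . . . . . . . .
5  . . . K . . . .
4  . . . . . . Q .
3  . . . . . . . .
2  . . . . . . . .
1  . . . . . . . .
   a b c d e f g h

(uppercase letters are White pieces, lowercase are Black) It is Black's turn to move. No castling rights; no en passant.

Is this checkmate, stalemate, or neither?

stalemate

Black to move; black king on h7.
In check: no.
King squares — g6: attacked by Qg4; h6: attacked by Nf7; g7: attacked by Qg4; g8: attacked by Qg4; h8: attacked by Nf7.
Legal moves for Black: none.
Not in check and no legal moves → stalemate.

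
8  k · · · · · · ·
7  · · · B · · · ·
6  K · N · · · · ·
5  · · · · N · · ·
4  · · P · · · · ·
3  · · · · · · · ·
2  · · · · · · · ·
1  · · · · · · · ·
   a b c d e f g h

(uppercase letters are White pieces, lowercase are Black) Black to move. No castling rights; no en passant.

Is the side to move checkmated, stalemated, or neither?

stalemate

Black to move; black king on a8.
In check: no.
King squares — a7: attacked by Ka6; b7: attacked by Ka6; b8: attacked by Nc6.
Legal moves for Black: none.
Not in check and no legal moves → stalemate.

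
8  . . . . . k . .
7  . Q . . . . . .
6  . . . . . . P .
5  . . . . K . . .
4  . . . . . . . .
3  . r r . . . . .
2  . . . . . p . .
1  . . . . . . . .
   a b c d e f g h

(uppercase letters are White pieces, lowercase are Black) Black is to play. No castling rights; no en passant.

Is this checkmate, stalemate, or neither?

Black to move; black king on f8.
In check: no.
Legal moves for Black include: Kg8, Ke8, Rc8, Rc7, Rc6, Rc5+, Rc4, Rh3, Rg3, Rf3, Re3+, Rd3, Rc2, Rc1, Rxb7, Rb6, Rb5+, Rb4, ... (list truncated; more exist).
Black has legal moves and is not in check → neither.

neither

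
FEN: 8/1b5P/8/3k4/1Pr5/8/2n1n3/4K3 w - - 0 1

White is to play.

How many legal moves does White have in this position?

5

White to move; king on e1.
In check: yes, from the black knight on c2.
Legal moves: Kf2, Kxe2, Kd2, Kf1, Kd1.
Count: 5.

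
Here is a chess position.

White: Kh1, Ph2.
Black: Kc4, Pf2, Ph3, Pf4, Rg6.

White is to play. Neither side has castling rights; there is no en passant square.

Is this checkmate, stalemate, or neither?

stalemate

White to move; white king on h1.
In check: no.
King squares — g1: attacked by Pf2; g2: attacked by Ph3; h2: own pawn.
Legal moves for White: none.
Not in check and no legal moves → stalemate.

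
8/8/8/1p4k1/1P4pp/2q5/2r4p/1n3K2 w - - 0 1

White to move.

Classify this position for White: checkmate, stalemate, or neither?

stalemate

White to move; white king on f1.
In check: no.
King squares — e1: attacked by Qc3; g1: attacked by Ph2; e2: attacked by Rc2; f2: attacked by Rc2; g2: attacked by Rc2.
Legal moves for White: none.
Not in check and no legal moves → stalemate.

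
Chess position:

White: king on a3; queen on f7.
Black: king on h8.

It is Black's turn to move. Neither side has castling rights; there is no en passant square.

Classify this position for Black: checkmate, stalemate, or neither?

stalemate

Black to move; black king on h8.
In check: no.
King squares — g7: attacked by Qf7; h7: attacked by Qf7; g8: attacked by Qf7.
Legal moves for Black: none.
Not in check and no legal moves → stalemate.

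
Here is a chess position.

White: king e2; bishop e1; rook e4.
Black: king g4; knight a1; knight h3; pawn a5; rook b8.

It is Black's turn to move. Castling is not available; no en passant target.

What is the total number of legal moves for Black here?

4

Black to move; king on g4.
In check: yes, from the white rook on e4.
Legal moves: Kh5, Kg5, Kf5, Nf4+.
Count: 4.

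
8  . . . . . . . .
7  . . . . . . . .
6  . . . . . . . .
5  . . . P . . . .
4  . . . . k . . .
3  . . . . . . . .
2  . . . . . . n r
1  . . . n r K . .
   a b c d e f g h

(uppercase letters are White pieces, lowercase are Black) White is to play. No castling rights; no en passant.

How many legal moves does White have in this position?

0

White to move; king on f1.
In check: yes, from the black rook on e1.
Legal moves: none.
Count: 0.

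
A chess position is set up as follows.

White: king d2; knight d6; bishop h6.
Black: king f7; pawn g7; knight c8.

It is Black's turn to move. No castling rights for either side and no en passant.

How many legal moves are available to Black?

7

Black to move; king on f7.
In check: yes, from the white knight on d6.
Legal moves: Kg8, Kf8, Ke7, Kg6, Kf6, Ke6, Nxd6.
Count: 7.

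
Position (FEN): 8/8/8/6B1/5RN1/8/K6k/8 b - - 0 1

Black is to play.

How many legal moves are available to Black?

5

Black to move; king on h2.
In check: yes, from the white knight on g4.
Legal moves: Kh3, Kg3, Kg2, Kh1, Kg1.
Count: 5.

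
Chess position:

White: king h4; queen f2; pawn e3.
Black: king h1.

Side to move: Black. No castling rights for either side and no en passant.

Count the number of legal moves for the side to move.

Black to move; king on h1.
In check: no.
Legal moves: none.
Count: 0.

0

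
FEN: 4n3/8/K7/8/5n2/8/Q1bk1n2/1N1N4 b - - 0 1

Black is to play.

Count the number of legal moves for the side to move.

Black to move; king on d2.
In check: yes, from the white knight on b1.
Legal moves: Kd3, Ke2, Ke1, Kxd1, Kc1.
Count: 5.

5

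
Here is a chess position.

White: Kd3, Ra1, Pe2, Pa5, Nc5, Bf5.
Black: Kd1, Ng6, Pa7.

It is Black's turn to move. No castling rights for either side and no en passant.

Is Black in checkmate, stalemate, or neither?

Black to move; black king on d1.
In check: yes, from the white rook on a1.
King squares — c1: attacked by Ra1; e1: attacked by Ra1; c2: attacked by Kd3; d2: attacked by Kd3; e2: attacked by Kd3.
Legal moves for Black: none.
In check with no legal moves → checkmate.

checkmate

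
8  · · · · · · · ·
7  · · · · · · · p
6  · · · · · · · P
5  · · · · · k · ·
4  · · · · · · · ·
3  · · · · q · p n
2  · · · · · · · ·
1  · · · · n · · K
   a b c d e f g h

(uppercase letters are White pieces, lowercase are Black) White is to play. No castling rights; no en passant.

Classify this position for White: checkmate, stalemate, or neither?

stalemate

White to move; white king on h1.
In check: no.
King squares — g1: attacked by Qe3; g2: attacked by Ne1; h2: attacked by Pg3.
Legal moves for White: none.
Not in check and no legal moves → stalemate.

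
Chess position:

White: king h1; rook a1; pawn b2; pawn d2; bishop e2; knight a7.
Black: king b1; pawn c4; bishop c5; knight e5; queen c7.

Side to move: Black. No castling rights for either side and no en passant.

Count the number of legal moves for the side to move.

3

Black to move; king on b1.
In check: yes, from the white rook on a1.
Legal moves: Kc2, Kxb2, Kxa1.
Count: 3.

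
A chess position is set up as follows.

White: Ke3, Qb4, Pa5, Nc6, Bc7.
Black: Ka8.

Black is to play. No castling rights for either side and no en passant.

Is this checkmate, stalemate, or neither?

stalemate

Black to move; black king on a8.
In check: no.
King squares — a7: attacked by Nc6; b7: attacked by Qb4; b8: attacked by Qb4.
Legal moves for Black: none.
Not in check and no legal moves → stalemate.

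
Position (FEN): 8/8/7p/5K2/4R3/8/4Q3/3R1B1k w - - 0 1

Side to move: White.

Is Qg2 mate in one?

After Qg2: black king on h1; in check: yes, from the white queen on g2.
King squares — g1: attacked by Qg2; g2: attacked by Bf1; h2: attacked by Qg2.
Black has no legal moves → checkmate.

yes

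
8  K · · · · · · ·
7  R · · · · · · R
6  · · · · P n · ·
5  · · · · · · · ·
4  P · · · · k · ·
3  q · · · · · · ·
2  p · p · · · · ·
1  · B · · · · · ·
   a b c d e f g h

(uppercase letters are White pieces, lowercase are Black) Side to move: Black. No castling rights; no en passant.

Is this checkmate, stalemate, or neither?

neither

Black to move; black king on f4.
In check: no.
Legal moves for Black include: Ng8, Ne8, Nxh7, Nd7, Nh5, Nd5, Ng4, Ne4, Kg5, Kf5, Ke5, Kg4, Ke4, Kg3, Kf3, Ke3, Qf8+, Qe7, ... (list truncated; more exist).
Black has legal moves and is not in check → neither.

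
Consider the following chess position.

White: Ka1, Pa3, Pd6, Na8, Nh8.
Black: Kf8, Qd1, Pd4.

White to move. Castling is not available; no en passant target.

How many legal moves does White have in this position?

2

White to move; king on a1.
In check: yes, from the black queen on d1.
Legal moves: Kb2, Ka2.
Count: 2.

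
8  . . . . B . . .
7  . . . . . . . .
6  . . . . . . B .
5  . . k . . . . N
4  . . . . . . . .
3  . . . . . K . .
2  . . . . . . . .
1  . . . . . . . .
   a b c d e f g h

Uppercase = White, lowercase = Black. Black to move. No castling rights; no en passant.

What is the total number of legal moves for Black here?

6

Black to move; king on c5.
In check: no.
Legal moves: Kd6, Kb6, Kd5, Kd4, Kc4, Kb4.
Count: 6.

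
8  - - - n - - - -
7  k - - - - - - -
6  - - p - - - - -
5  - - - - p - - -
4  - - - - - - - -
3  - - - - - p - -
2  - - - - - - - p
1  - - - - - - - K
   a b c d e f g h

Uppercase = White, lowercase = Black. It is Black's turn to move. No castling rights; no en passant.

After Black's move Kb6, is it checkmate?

no

After Kb6: white king on h1; in check: no.
White is not in check, so this cannot be checkmate.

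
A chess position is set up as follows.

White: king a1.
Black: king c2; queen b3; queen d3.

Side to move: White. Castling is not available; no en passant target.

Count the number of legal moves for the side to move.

White to move; king on a1.
In check: no.
Legal moves: none.
Count: 0.

0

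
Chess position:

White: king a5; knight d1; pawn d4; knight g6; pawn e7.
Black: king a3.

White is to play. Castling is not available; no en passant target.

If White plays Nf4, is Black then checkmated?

no

After Nf4: black king on a3; in check: no.
Black is not in check, so this cannot be checkmate.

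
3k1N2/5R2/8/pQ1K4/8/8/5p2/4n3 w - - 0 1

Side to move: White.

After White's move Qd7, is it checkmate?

yes

After Qd7: black king on d8; in check: yes, from the white queen on d7.
King squares — c7: attacked by Qd7; d7: attacked by Rf7; e7: attacked by Qd7; c8: attacked by Qd7; e8: attacked by Qd7.
Black has no legal moves → checkmate.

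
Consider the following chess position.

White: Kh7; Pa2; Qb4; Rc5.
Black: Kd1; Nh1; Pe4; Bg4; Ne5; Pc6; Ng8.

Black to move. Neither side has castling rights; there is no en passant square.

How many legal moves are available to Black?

21

Black to move; king on d1.
In check: no.
Legal moves: Ne7, Nh6, Nf6+, Nf7, Nd7, Ng6, Nc4, Nf3, Nd3, Bc8, Bd7, Be6, Bh5, Bf5+, Bh3, Bf3, Be2, Ng3, Nf2, Ke2, e3.
Count: 21.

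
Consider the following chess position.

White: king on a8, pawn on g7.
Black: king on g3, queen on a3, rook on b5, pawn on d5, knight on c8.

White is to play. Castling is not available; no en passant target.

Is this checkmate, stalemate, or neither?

White to move; white king on a8.
In check: yes, from the black queen on a3.
King squares — a7: attacked by Qa3; b7: attacked by Rb5; b8: attacked by Rb5.
Legal moves for White: none.
In check with no legal moves → checkmate.

checkmate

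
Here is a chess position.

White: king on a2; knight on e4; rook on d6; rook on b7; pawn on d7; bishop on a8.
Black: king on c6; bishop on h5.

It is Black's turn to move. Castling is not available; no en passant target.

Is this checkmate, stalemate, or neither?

checkmate

Black to move; black king on c6.
In check: yes, from the white rook on d6.
King squares — b5: attacked by Rb7; c5: attacked by Ne4; d5: attacked by Rd6; b6: attacked by Rd6; d6: attacked by Ne4; b7: attacked by Ba8; c7: attacked by Rb7; d7: attacked by Rd6.
Legal moves for Black: none.
In check with no legal moves → checkmate.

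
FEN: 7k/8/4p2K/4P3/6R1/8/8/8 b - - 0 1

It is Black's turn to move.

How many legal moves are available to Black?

Black to move; king on h8.
In check: no.
Legal moves: none.
Count: 0.

0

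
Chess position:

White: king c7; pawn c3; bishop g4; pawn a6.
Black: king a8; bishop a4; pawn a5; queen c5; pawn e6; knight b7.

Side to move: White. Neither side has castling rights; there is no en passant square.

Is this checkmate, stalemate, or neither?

checkmate

White to move; white king on c7.
In check: yes, from the black queen on c5.
King squares — b6: attacked by Qc5; c6: attacked by Ba4; d6: attacked by Qc5; b7: attacked by Ka8; d7: attacked by Ba4; b8: attacked by Ka8; c8: attacked by Qc5; d8: attacked by Nb7.
Legal moves for White: none.
In check with no legal moves → checkmate.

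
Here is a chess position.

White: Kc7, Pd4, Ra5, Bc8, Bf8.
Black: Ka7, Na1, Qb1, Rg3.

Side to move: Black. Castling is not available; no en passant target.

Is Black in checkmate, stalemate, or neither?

Black to move; black king on a7.
In check: yes, from the white rook on a5.
King squares — a6: attacked by Ra5; b6: attacked by Kc7; b7: attacked by Kc7; a8: attacked by Ra5; b8: attacked by Kc7.
Legal moves for Black: none.
In check with no legal moves → checkmate.

checkmate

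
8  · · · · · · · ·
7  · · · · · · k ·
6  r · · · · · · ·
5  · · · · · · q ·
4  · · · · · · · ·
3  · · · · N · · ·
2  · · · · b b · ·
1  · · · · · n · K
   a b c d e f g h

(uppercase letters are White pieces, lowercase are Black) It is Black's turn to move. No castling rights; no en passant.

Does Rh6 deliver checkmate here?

After Rh6: white king on h1; in check: yes, from the black rook on h6.
King squares — g1: attacked by Bf2; g2: attacked by Qg5; h2: attacked by Nf1.
White has no legal moves → checkmate.

yes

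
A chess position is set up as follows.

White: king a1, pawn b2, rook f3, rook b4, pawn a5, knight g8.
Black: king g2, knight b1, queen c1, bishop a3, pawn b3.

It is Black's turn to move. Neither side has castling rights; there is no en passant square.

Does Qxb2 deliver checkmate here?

yes

After Qxb2: white king on a1; in check: yes, from the black queen on b2.
King squares — b1: attacked by Qb2; a2: attacked by Qb2; b2: attacked by Ba3.
White has no legal moves → checkmate.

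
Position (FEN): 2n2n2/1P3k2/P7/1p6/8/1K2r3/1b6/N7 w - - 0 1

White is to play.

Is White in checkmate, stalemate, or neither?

neither

White to move; white king on b3.
In check: yes, from the black rook on e3.
King squares — a2: available; b2: available; c2: available; a3: attacked by Bb2; c3: attacked by Bb2; a4: attacked by Pb5; b4: available; c4: attacked by Pb5.
Legal moves for White: Kb4, Kc2, Kxb2, Ka2.
White is in check but has 4 legal moves → neither.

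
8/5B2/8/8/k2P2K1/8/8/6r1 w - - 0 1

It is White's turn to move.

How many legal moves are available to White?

White to move; king on g4.
In check: yes, from the black rook on g1.
Legal moves: Kh5, Kf5, Kh4, Kf4, Kh3, Kf3.
Count: 6.

6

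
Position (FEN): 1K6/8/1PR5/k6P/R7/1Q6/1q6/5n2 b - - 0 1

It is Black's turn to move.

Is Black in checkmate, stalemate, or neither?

checkmate

Black to move; black king on a5.
In check: yes, from the white rook on a4.
King squares — a4: attacked by Qb3; b4: attacked by Qb3; b5: attacked by Qb3; a6: attacked by Ra4; b6: attacked by Qb3.
Legal moves for Black: none.
In check with no legal moves → checkmate.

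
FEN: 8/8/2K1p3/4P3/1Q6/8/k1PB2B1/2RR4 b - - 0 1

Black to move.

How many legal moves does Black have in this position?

Black to move; king on a2.
In check: no.
Legal moves: none.
Count: 0.

0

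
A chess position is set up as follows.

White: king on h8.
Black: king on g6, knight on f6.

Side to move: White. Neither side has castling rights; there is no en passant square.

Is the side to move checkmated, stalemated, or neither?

White to move; white king on h8.
In check: no.
King squares — g7: attacked by Kg6; h7: attacked by Nf6; g8: attacked by Nf6.
Legal moves for White: none.
Not in check and no legal moves → stalemate.

stalemate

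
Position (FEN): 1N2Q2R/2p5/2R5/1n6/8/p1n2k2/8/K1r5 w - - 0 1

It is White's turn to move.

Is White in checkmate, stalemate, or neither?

checkmate

White to move; white king on a1.
In check: yes, from the black rook on c1.
King squares — b1: attacked by Rc1; a2: attacked by Nc3; b2: attacked by Pa3.
Legal moves for White: none.
In check with no legal moves → checkmate.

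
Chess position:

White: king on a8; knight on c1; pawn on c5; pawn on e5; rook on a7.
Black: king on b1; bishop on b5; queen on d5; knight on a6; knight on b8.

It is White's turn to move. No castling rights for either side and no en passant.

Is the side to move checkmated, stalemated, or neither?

White to move; white king on a8.
In check: yes, from the black queen on d5.
King squares — a7: own rook; b7: attacked by Qd5; b8: attacked by Na6.
Legal moves for White: Rb7, c6.
White is in check but has 2 legal moves → neither.

neither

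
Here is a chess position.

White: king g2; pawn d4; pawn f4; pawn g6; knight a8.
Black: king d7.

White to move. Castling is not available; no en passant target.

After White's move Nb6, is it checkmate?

no

After Nb6: black king on d7; in check: yes, from the white knight on b6.
Black has 7 legal replies: Ke8, Kd8, Ke7, Kc7, Ke6, Kd6, Kc6.
In check but a legal move exists → not checkmate.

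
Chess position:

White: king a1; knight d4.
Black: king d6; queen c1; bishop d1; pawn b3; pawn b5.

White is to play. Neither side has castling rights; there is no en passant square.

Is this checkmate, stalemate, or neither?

checkmate

White to move; white king on a1.
In check: yes, from the black queen on c1.
King squares — b1: attacked by Qc1; a2: attacked by Pb3; b2: attacked by Qc1.
Legal moves for White: none.
In check with no legal moves → checkmate.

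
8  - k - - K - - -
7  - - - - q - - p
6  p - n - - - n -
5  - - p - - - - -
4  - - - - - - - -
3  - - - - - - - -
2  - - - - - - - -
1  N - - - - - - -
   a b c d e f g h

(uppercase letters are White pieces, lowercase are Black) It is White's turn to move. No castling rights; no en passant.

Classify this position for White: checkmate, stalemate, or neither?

White to move; white king on e8.
In check: yes, from the black queen on e7.
King squares — d7: attacked by Qe7; e7: attacked by Nc6; f7: attacked by Qe7; d8: attacked by Nc6; f8: attacked by Ng6.
Legal moves for White: none.
In check with no legal moves → checkmate.

checkmate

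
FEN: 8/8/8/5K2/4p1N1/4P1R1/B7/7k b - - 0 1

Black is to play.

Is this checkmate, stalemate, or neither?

stalemate

Black to move; black king on h1.
In check: no.
King squares — g1: attacked by Rg3; g2: attacked by Rg3; h2: attacked by Ng4.
Legal moves for Black: none.
Not in check and no legal moves → stalemate.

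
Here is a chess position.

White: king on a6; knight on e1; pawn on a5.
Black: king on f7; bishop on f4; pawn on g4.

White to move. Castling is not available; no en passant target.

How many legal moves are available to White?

White to move; king on a6.
In check: no.
Legal moves: Kb7, Ka7, Kb6, Kb5, Nf3, Nd3, Ng2, Nc2.
Count: 8.

8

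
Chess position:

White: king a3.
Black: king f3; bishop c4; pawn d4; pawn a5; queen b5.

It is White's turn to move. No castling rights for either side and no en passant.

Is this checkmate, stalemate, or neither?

stalemate

White to move; white king on a3.
In check: no.
King squares — a2: attacked by Bc4; b2: attacked by Qb5; b3: attacked by Bc4; a4: attacked by Qb5; b4: attacked by Pa5.
Legal moves for White: none.
Not in check and no legal moves → stalemate.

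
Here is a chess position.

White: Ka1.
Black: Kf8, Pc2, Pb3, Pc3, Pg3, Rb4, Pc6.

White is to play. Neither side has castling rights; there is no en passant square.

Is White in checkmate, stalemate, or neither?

White to move; white king on a1.
In check: no.
King squares — b1: attacked by Pc2; a2: attacked by Pb3; b2: attacked by Pc3.
Legal moves for White: none.
Not in check and no legal moves → stalemate.

stalemate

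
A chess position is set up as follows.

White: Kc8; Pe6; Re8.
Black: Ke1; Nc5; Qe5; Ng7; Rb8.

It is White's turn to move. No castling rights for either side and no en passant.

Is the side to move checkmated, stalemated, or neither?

White to move; white king on c8.
In check: yes, from the black rook on b8.
King squares — b7: attacked by Nc5; c7: attacked by Qe5; d7: attacked by Nc5; b8: attacked by Qe5; d8: attacked by Rb8.
Legal moves for White: none.
In check with no legal moves → checkmate.

checkmate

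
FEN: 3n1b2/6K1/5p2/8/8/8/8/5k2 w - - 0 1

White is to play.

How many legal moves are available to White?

White to move; king on g7.
In check: yes, from the black bishop on f8.
Legal moves: Kh8, Kg8, Kxf8, Kh7, Kg6, Kxf6.
Count: 6.

6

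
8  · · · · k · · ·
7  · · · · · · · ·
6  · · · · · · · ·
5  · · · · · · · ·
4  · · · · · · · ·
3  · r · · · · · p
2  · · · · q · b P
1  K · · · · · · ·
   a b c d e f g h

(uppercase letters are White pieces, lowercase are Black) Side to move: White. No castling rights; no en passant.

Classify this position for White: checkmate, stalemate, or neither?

White to move; white king on a1.
In check: no.
King squares — b1: attacked by Rb3; a2: attacked by Qe2; b2: attacked by Qe2.
Legal moves for White: none.
Not in check and no legal moves → stalemate.

stalemate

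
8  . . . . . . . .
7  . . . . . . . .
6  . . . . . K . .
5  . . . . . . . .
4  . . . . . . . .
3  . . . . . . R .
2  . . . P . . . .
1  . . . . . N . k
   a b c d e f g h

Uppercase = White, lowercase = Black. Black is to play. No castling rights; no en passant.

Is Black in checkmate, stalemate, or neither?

Black to move; black king on h1.
In check: no.
King squares — g1: attacked by Rg3; g2: attacked by Rg3; h2: attacked by Nf1.
Legal moves for Black: none.
Not in check and no legal moves → stalemate.

stalemate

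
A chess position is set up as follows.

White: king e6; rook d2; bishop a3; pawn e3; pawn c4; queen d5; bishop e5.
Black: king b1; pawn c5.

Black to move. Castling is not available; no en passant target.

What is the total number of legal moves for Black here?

Black to move; king on b1.
In check: no.
Legal moves: none.
Count: 0.

0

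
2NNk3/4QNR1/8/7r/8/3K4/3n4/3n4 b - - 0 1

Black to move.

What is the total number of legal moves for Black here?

0

Black to move; king on e8.
In check: yes, from the white queen on e7.
Legal moves: none.
Count: 0.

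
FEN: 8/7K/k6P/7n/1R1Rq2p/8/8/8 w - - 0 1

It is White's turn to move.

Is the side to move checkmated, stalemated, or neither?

White to move; white king on h7.
In check: yes, from the black queen on e4.
Legal moves for White: Kh8, Kg8, Rxe4.
White is in check but has 3 legal moves → neither.

neither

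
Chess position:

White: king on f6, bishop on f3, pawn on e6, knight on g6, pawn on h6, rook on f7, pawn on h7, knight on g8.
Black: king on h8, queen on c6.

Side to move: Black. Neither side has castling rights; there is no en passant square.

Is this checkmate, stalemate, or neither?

checkmate

Black to move; black king on h8.
In check: yes, from the white knight on g6.
King squares — g7: attacked by Kf6; h7: attacked by Rf7; g8: attacked by Ph7.
Legal moves for Black: none.
In check with no legal moves → checkmate.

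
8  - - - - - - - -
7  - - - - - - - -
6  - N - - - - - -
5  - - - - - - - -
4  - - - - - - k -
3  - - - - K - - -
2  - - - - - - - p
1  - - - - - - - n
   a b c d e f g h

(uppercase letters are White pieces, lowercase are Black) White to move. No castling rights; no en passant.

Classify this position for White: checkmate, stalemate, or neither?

neither

White to move; white king on e3.
In check: no.
Legal moves for White: Nc8, Na8, Nd7, Nd5, Nc4, Na4, Ke4, Kd4, Kd3, Ke2, Kd2.
White has 11 legal moves and is not in check → neither.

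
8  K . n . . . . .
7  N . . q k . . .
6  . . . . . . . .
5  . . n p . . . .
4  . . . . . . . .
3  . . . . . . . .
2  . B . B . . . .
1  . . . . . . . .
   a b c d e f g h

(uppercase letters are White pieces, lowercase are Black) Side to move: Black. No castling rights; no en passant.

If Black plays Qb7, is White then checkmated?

After Qb7: white king on a8; in check: yes, from the black queen on b7.
King squares — a7: own knight; b7: attacked by Nc5; b8: attacked by Qb7.
White has no legal moves → checkmate.

yes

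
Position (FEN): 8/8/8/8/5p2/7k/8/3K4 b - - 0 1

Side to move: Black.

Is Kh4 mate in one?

no

After Kh4: white king on d1; in check: no.
White is not in check, so this cannot be checkmate.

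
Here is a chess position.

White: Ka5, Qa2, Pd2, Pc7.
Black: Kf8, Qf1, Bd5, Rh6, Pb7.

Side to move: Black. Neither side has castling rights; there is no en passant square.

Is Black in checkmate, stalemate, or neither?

Black to move; black king on f8.
In check: no.
Legal moves for Black include: Kg8, Ke8, Kg7, Kf7, Ke7, Rh8, Rh7, Rg6, Rf6, Re6, Rd6, Rc6, Rb6, Ra6+, Rh5, Rh4, Rh3, Rh2, ... (list truncated; more exist).
Black has legal moves and is not in check → neither.

neither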